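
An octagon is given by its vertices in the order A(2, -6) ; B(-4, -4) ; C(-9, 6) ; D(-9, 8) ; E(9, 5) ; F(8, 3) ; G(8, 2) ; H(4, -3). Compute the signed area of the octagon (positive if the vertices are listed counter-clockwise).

A→B: (2)(-4) − (-4)(-6) = -32
B→C: (-4)(6) − (-9)(-4) = -60
C→D: (-9)(8) − (-9)(6) = -18
D→E: (-9)(5) − (9)(8) = -117
E→F: (9)(3) − (8)(5) = -13
F→G: (8)(2) − (8)(3) = -8
G→H: (8)(-3) − (4)(2) = -32
H→A: (4)(-6) − (2)(-3) = -18
Σ = -298
Signed area = Σ/2 = -149 (negative ⇒ clockwise traversal).

-149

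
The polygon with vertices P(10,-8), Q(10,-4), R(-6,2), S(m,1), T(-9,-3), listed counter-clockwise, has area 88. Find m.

-7

The doubled signed area Σ (x_i y_{i+1} − x_{i+1} y_i) is linear in m.
With m=0 it equals 141; the coefficient of m is -5 (from the two edges through S).
So -5·m + 141 = 2·88 = 176 ⇒ m = -7.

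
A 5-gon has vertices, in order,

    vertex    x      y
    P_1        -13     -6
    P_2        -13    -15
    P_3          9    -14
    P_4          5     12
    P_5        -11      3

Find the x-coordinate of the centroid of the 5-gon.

Apply Gauss's area formula. First the cross-terms c_i = x_i·y_{i+1} − x_{i+1}·y_i:
  117, 317, 178, 147, 105  ⇒  2A = 864, A = 432.
Then Σ (x_i + x_{i+1})·c_i = -5220, so x̄ = -5220 / (6·432) = -145/72.

-145/72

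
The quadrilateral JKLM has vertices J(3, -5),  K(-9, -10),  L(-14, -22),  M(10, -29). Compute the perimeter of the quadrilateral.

|JK| = √((-12)² + (-5)²) = √169 = 13
|KL| = √((-5)² + (-12)²) = √169 = 13
|LM| = √((24)² + (-7)²) = √625 = 25
|MJ| = √((-7)² + (24)²) = √625 = 25
Perimeter = 13 + 13 + 25 + 25 = 76.

76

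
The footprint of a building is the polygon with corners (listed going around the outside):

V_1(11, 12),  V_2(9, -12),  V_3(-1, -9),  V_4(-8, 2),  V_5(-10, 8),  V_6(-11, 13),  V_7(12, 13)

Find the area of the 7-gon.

Σ = (-240) + (-93) + (-74) + (-44) + (-42) + (-299) + (1) = -791
Area = |Σ|/2 = 395.5.

395.5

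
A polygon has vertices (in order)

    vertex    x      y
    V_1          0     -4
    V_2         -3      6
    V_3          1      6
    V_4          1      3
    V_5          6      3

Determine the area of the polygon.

V_1→V_2: (0)(6) − (-3)(-4) = -12
V_2→V_3: (-3)(6) − (1)(6) = -24
V_3→V_4: (1)(3) − (1)(6) = -3
V_4→V_5: (1)(3) − (6)(3) = -15
V_5→V_1: (6)(-4) − (0)(3) = -24
Σ = -78
Area = |Σ|/2 = 39.

39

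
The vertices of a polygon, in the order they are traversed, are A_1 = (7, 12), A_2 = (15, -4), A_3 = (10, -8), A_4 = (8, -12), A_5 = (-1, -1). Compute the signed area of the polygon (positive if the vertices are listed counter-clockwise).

-184.5

Σ = (-208) + (-80) + (-56) + (-20) + (-5) = -369
Signed area = Σ/2 = -184.5 (negative ⇒ clockwise traversal).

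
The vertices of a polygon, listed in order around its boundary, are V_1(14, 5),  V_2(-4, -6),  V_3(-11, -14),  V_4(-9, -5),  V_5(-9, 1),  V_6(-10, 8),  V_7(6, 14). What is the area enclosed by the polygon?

307.5

Cross-terms: -64, -10, -71, -54, -62, -188, -166  ⇒  Σ = -615
Area = |Σ|/2 = 307.5.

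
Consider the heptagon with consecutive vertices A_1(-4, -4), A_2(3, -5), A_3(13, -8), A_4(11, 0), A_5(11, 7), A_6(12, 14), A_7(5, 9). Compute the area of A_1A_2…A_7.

181

A_1→A_2: (-4)(-5) − (3)(-4) = 32
A_2→A_3: (3)(-8) − (13)(-5) = 41
A_3→A_4: (13)(0) − (11)(-8) = 88
A_4→A_5: (11)(7) − (11)(0) = 77
A_5→A_6: (11)(14) − (12)(7) = 70
A_6→A_7: (12)(9) − (5)(14) = 38
A_7→A_1: (5)(-4) − (-4)(9) = 16
Σ = 362
Area = |Σ|/2 = 181.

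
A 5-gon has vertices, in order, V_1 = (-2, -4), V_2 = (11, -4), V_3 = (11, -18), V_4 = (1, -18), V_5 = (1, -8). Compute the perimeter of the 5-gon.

52

|V_1V_2| = √((13)² + (0)²) = √169 = 13
|V_2V_3| = √((0)² + (-14)²) = √196 = 14
|V_3V_4| = √((-10)² + (0)²) = √100 = 10
|V_4V_5| = √((0)² + (10)²) = √100 = 10
|V_5V_1| = √((-3)² + (4)²) = √25 = 5
Perimeter = 13 + 14 + 10 + 10 + 5 = 52.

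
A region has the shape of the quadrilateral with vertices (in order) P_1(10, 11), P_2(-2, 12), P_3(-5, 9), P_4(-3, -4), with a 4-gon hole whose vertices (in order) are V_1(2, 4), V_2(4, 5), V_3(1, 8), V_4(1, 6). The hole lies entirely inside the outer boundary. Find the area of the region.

113.5

Outer boundary:
Apply the shoelace (surveyor's) formula: 2A = Σ (x_i·y_{i+1} − x_{i+1}·y_i), indices taken mod 4.
Σ = (142) + (42) + (47) + (7) = 238
Area = |Σ|/2 = 119.
Hole:
Σ = (-6) + (27) + (-2) + (-8) = 11
Area = |Σ|/2 = 5.5.
Net area = 119 − 5.5 = 113.5.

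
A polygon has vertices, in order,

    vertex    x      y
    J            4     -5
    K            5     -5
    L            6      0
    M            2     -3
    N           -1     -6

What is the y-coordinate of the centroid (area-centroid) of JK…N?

-110/31

Apply the shoelace (surveyor's) formula. First the cross-terms c_i = x_i·y_{i+1} − x_{i+1}·y_i:
  5, 30, -18, -15, 29  ⇒  2A = 31, A = 15.5.
Then Σ (y_i + y_{i+1})·c_i = -330, so ȳ = -330 / (6·15.5) = -110/31.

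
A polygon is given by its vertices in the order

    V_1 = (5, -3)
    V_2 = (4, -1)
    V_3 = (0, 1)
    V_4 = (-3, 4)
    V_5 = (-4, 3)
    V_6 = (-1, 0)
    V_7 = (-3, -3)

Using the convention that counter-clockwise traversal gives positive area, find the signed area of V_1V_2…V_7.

25.5

Apply Gauss's area formula: 2A = Σ (x_i·y_{i+1} − x_{i+1}·y_i), indices taken mod 7.
V_1→V_2: (5)(-1) − (4)(-3) = 7
V_2→V_3: (4)(1) − (0)(-1) = 4
V_3→V_4: (0)(4) − (-3)(1) = 3
V_4→V_5: (-3)(3) − (-4)(4) = 7
V_5→V_6: (-4)(0) − (-1)(3) = 3
V_6→V_7: (-1)(-3) − (-3)(0) = 3
V_7→V_1: (-3)(-3) − (5)(-3) = 24
Σ = 51
Signed area = Σ/2 = 25.5 (positive ⇒ counter-clockwise traversal).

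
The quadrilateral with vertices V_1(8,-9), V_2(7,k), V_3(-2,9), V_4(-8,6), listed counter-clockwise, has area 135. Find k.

The doubled signed area Σ (x_i y_{i+1} − x_{i+1} y_i) is linear in k.
With k=0 it equals 210; the coefficient of k is 10 (from the two edges through V_2).
So 10·k + 210 = 2·135 = 270 ⇒ k = 6.

6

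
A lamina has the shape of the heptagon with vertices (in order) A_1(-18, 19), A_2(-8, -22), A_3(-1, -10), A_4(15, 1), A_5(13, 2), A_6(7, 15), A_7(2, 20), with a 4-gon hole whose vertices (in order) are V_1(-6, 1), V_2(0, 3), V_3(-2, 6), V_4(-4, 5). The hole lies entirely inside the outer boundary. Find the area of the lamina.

716.5

Outer boundary:
Apply the shoelace (surveyor's) formula: 2A = Σ (x_i·y_{i+1} − x_{i+1}·y_i), indices taken mod 7.
Σ = (548) + (58) + (149) + (17) + (181) + (110) + (398) = 1461
Area = |Σ|/2 = 730.5.
Hole:
Apply Gauss's area formula: 2A = Σ (x_i·y_{i+1} − x_{i+1}·y_i), indices taken mod 4.
Σ = (-18) + (6) + (14) + (26) = 28
Area = |Σ|/2 = 14.
Net area = 730.5 − 14 = 716.5.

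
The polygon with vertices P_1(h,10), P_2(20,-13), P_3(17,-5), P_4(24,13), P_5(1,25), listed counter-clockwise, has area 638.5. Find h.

-11

The doubled signed area Σ (x_i y_{i+1} − x_{i+1} y_i) is linear in h.
With h=0 it equals 859; the coefficient of h is -38 (from the two edges through P_1).
So -38·h + 859 = 2·638.5 = 1277 ⇒ h = -11.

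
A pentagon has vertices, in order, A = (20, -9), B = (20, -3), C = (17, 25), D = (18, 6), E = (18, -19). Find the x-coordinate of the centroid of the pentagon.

1697/91

Apply the surveyor's formula. First the cross-terms c_i = x_i·y_{i+1} − x_{i+1}·y_i:
  120, 551, -348, -450, 218  ⇒  2A = 91, A = 45.5.
Then Σ (x_i + x_{i+1})·c_i = 5091, so x̄ = 5091 / (6·45.5) = 1697/91.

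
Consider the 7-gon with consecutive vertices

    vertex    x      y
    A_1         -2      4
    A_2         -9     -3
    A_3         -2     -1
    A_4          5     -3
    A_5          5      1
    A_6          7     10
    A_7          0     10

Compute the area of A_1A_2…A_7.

A_1→A_2: (-2)(-3) − (-9)(4) = 42
A_2→A_3: (-9)(-1) − (-2)(-3) = 3
A_3→A_4: (-2)(-3) − (5)(-1) = 11
A_4→A_5: (5)(1) − (5)(-3) = 20
A_5→A_6: (5)(10) − (7)(1) = 43
A_6→A_7: (7)(10) − (0)(10) = 70
A_7→A_1: (0)(4) − (-2)(10) = 20
Σ = 209
Area = |Σ|/2 = 104.5.

104.5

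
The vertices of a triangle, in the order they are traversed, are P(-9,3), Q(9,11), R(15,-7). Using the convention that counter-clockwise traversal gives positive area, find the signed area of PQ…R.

Apply the surveyor's formula: 2A = Σ (x_i·y_{i+1} − x_{i+1}·y_i), indices taken mod 3.
Σ = (-126) + (-228) + (-18) = -372
Signed area = Σ/2 = -186 (negative ⇒ clockwise traversal).

-186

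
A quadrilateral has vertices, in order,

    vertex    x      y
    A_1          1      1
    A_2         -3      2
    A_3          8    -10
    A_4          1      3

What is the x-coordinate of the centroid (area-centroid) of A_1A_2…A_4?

362/153

Apply the shoelace formula. First the cross-terms c_i = x_i·y_{i+1} − x_{i+1}·y_i:
  5, 14, 34, -2  ⇒  2A = 51, A = 25.5.
Then Σ (x_i + x_{i+1})·c_i = 362, so x̄ = 362 / (6·25.5) = 362/153.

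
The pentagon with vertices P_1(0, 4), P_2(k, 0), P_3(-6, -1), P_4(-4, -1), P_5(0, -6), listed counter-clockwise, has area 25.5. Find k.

-5

The doubled signed area Σ (x_i y_{i+1} − x_{i+1} y_i) is linear in k.
With k=0 it equals 26; the coefficient of k is -5 (from the two edges through P_2).
So -5·k + 26 = 2·25.5 = 51 ⇒ k = -5.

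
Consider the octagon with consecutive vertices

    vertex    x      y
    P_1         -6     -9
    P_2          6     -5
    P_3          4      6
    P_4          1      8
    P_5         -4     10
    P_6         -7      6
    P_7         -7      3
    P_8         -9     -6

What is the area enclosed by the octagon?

Σ = (84) + (56) + (26) + (42) + (46) + (21) + (69) + (45) = 389
Area = |Σ|/2 = 194.5.

194.5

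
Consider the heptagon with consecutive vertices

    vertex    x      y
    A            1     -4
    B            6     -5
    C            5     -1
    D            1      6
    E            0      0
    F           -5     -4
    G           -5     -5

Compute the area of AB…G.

49.5

Apply Gauss's area formula: 2A = Σ (x_i·y_{i+1} − x_{i+1}·y_i), indices taken mod 7.
Σ = (19) + (19) + (31) + (0) + (0) + (5) + (25) = 99
Area = |Σ|/2 = 49.5.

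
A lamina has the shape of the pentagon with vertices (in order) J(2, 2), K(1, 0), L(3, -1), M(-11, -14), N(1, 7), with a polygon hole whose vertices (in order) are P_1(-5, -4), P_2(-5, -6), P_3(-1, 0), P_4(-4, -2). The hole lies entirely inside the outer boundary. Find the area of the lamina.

59.5

Outer boundary:
J→K: (2)(0) − (1)(2) = -2
K→L: (1)(-1) − (3)(0) = -1
L→M: (3)(-14) − (-11)(-1) = -53
M→N: (-11)(7) − (1)(-14) = -63
N→J: (1)(2) − (2)(7) = -12
Σ = -131
Area = |Σ|/2 = 65.5.
Hole:
P_1→P_2: (-5)(-6) − (-5)(-4) = 10
P_2→P_3: (-5)(0) − (-1)(-6) = -6
P_3→P_4: (-1)(-2) − (-4)(0) = 2
P_4→P_1: (-4)(-4) − (-5)(-2) = 6
Σ = 12
Area = |Σ|/2 = 6.
Net area = 65.5 − 6 = 59.5.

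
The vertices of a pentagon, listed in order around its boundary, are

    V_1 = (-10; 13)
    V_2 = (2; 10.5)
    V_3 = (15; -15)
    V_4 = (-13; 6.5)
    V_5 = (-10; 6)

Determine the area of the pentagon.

Cross-terms: -131, -187.5, -97.5, -13, -70  ⇒  Σ = -499
Area = |Σ|/2 = 249.5.

249.5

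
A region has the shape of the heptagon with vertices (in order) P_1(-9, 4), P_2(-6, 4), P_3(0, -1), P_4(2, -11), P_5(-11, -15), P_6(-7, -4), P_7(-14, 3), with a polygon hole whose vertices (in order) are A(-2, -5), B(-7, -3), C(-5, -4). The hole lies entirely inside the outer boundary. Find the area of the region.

Outer boundary:
Apply the surveyor's formula: 2A = Σ (x_i·y_{i+1} − x_{i+1}·y_i), indices taken mod 7.
Cross-terms: -12, 6, 2, -151, -61, -77, -29  ⇒  Σ = -322
Area = |Σ|/2 = 161.
Hole:
Apply the shoelace formula: 2A = Σ (x_i·y_{i+1} − x_{i+1}·y_i), indices taken mod 3.
A→B: (-2)(-3) − (-7)(-5) = -29
B→C: (-7)(-4) − (-5)(-3) = 13
C→A: (-5)(-5) − (-2)(-4) = 17
Σ = 1
Area = |Σ|/2 = 0.5.
Net area = 161 − 0.5 = 160.5.

160.5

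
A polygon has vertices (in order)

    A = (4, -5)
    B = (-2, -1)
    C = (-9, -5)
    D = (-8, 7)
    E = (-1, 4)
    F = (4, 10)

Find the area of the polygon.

113.5

Apply the surveyor's formula: 2A = Σ (x_i·y_{i+1} − x_{i+1}·y_i), indices taken mod 6.
Σ = (-14) + (1) + (-103) + (-25) + (-26) + (-60) = -227
Area = |Σ|/2 = 113.5.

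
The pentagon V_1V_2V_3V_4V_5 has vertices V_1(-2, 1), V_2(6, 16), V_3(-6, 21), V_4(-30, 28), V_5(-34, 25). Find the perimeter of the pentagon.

100

|V_1V_2| = √((8)² + (15)²) = √289 = 17
|V_2V_3| = √((-12)² + (5)²) = √169 = 13
|V_3V_4| = √((-24)² + (7)²) = √625 = 25
|V_4V_5| = √((-4)² + (-3)²) = √25 = 5
|V_5V_1| = √((32)² + (-24)²) = √1600 = 40
Perimeter = 17 + 13 + 25 + 5 + 40 = 100.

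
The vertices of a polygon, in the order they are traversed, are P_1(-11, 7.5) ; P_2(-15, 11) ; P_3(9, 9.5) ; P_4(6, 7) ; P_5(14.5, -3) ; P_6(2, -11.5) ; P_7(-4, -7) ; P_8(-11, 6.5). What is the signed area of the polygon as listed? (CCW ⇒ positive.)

Apply the surveyor's formula: 2A = Σ (x_i·y_{i+1} − x_{i+1}·y_i), indices taken mod 8.
Σ = (-8.5) + (-241.5) + (6) + (-119.5) + (-160.75) + (-60) + (-103) + (-11) = -698.25
Signed area = Σ/2 = -349.125 (negative ⇒ clockwise traversal).

-349.125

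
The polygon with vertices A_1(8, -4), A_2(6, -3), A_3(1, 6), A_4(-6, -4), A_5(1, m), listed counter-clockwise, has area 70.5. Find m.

Write out the shoelace sum; only the two edges meeting at A_5 involve m:
2·Area = [((-6)·m − 1·(-4)) + (1·(-4) − 8·m)] + 71
       = -14·m + 71 = 141
⇒ m = -5.

-5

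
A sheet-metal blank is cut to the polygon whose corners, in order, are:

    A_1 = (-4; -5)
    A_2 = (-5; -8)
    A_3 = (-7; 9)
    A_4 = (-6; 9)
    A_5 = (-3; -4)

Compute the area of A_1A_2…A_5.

Apply the surveyor's formula: 2A = Σ (x_i·y_{i+1} − x_{i+1}·y_i), indices taken mod 5.
Cross-terms: 7, -101, -9, 51, -1  ⇒  Σ = -53
Area = |Σ|/2 = 26.5.

26.5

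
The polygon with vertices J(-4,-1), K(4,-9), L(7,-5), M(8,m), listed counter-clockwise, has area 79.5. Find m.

4

The doubled signed area Σ (x_i y_{i+1} − x_{i+1} y_i) is linear in m.
With m=0 it equals 115; the coefficient of m is 11 (from the two edges through M).
So 11·m + 115 = 2·79.5 = 159 ⇒ m = 4.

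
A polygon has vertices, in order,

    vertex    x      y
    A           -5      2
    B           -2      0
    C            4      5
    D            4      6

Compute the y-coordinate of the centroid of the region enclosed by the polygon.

Apply the surveyor's formula. First the cross-terms c_i = x_i·y_{i+1} − x_{i+1}·y_i:
  4, -10, 4, 38  ⇒  2A = 36, A = 18.
Then Σ (y_i + y_{i+1})·c_i = 306, so ȳ = 306 / (6·18) = 17/6.

17/6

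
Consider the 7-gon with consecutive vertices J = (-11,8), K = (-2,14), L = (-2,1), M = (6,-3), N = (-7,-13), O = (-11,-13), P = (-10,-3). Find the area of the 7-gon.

Apply Gauss's area formula: 2A = Σ (x_i·y_{i+1} − x_{i+1}·y_i), indices taken mod 7.
J→K: (-11)(14) − (-2)(8) = -138
K→L: (-2)(1) − (-2)(14) = 26
L→M: (-2)(-3) − (6)(1) = 0
M→N: (6)(-13) − (-7)(-3) = -99
N→O: (-7)(-13) − (-11)(-13) = -52
O→P: (-11)(-3) − (-10)(-13) = -97
P→J: (-10)(8) − (-11)(-3) = -113
Σ = -473
Area = |Σ|/2 = 236.5.

236.5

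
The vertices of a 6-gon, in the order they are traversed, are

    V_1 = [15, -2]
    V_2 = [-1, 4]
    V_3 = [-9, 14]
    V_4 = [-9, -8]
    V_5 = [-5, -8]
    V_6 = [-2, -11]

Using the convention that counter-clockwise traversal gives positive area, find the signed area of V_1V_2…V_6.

259

Apply the surveyor's formula: 2A = Σ (x_i·y_{i+1} − x_{i+1}·y_i), indices taken mod 6.
Σ = (58) + (22) + (198) + (32) + (39) + (169) = 518
Signed area = Σ/2 = 259 (positive ⇒ counter-clockwise traversal).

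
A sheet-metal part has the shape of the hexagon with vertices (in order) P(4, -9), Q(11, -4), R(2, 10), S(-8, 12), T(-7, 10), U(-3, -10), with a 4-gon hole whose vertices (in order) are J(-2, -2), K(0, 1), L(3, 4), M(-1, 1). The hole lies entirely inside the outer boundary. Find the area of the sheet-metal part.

Outer boundary:
Σ = (83) + (118) + (104) + (4) + (100) + (67) = 476
Area = |Σ|/2 = 238.
Hole:
Apply Gauss's area formula: 2A = Σ (x_i·y_{i+1} − x_{i+1}·y_i), indices taken mod 4.
J→K: (-2)(1) − (0)(-2) = -2
K→L: (0)(4) − (3)(1) = -3
L→M: (3)(1) − (-1)(4) = 7
M→J: (-1)(-2) − (-2)(1) = 4
Σ = 6
Area = |Σ|/2 = 3.
Net area = 238 − 3 = 235.

235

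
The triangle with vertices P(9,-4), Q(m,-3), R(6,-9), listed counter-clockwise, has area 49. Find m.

Write out the shoelace sum; only the two edges meeting at Q involve m:
2·Area = [(9·(-3) − m·(-4)) + (m·(-9) − 6·(-3))] + 57
       = -5·m + 48 = 98
⇒ m = -10.

-10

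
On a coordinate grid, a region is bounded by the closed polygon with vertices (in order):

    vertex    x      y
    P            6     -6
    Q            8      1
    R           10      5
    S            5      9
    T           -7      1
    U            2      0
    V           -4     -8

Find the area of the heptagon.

135.5

Apply Gauss's area formula: 2A = Σ (x_i·y_{i+1} − x_{i+1}·y_i), indices taken mod 7.
Cross-terms: 54, 30, 65, 68, -2, -16, 72  ⇒  Σ = 271
Area = |Σ|/2 = 135.5.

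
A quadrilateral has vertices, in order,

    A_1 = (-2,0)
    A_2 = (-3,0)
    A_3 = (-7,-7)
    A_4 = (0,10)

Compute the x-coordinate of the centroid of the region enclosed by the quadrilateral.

Apply the shoelace (surveyor's) formula. First the cross-terms c_i = x_i·y_{i+1} − x_{i+1}·y_i:
  0, 21, -70, 20  ⇒  2A = -29, A = -14.5.
Then Σ (x_i + x_{i+1})·c_i = 240, so x̄ = 240 / (6·(-14.5)) = -80/29.

-80/29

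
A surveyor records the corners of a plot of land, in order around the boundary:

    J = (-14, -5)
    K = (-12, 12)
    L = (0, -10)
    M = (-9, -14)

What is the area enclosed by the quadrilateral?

Apply the surveyor's formula: 2A = Σ (x_i·y_{i+1} − x_{i+1}·y_i), indices taken mod 4.
Σ = (-228) + (120) + (-90) + (-151) = -349
Area = |Σ|/2 = 174.5.

174.5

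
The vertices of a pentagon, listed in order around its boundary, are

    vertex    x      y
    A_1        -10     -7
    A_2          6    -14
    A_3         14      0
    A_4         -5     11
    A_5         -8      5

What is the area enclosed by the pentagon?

350.5

Apply the surveyor's formula: 2A = Σ (x_i·y_{i+1} − x_{i+1}·y_i), indices taken mod 5.
Cross-terms: 182, 196, 154, 63, 106  ⇒  Σ = 701
Area = |Σ|/2 = 350.5.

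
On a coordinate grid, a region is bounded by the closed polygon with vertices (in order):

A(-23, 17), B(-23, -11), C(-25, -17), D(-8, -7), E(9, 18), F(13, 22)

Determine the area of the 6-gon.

704.5

Apply the shoelace (surveyor's) formula: 2A = Σ (x_i·y_{i+1} − x_{i+1}·y_i), indices taken mod 6.
A→B: (-23)(-11) − (-23)(17) = 644
B→C: (-23)(-17) − (-25)(-11) = 116
C→D: (-25)(-7) − (-8)(-17) = 39
D→E: (-8)(18) − (9)(-7) = -81
E→F: (9)(22) − (13)(18) = -36
F→A: (13)(17) − (-23)(22) = 727
Σ = 1409
Area = |Σ|/2 = 704.5.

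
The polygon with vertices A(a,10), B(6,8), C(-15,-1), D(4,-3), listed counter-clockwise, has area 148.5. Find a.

The doubled signed area Σ (x_i y_{i+1} − x_{i+1} y_i) is linear in a.
With a=0 it equals 143; the coefficient of a is 11 (from the two edges through A).
So 11·a + 143 = 2·148.5 = 297 ⇒ a = 14.

14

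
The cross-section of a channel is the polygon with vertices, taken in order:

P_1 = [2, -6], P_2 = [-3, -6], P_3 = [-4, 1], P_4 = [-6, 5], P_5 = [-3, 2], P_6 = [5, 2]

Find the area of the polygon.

P_1→P_2: (2)(-6) − (-3)(-6) = -30
P_2→P_3: (-3)(1) − (-4)(-6) = -27
P_3→P_4: (-4)(5) − (-6)(1) = -14
P_4→P_5: (-6)(2) − (-3)(5) = 3
P_5→P_6: (-3)(2) − (5)(2) = -16
P_6→P_1: (5)(-6) − (2)(2) = -34
Σ = -118
Area = |Σ|/2 = 59.

59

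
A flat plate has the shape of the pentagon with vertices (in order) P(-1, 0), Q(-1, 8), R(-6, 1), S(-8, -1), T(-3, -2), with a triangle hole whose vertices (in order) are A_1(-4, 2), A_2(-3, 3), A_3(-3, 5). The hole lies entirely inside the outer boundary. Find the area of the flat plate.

Outer boundary:
Apply the shoelace (surveyor's) formula: 2A = Σ (x_i·y_{i+1} − x_{i+1}·y_i), indices taken mod 5.
Σ = (-8) + (47) + (14) + (13) + (-2) = 64
Area = |Σ|/2 = 32.
Hole:
Apply the surveyor's formula: 2A = Σ (x_i·y_{i+1} − x_{i+1}·y_i), indices taken mod 3.
Σ = (-6) + (-6) + (14) = 2
Area = |Σ|/2 = 1.
Net area = 32 − 1 = 31.

31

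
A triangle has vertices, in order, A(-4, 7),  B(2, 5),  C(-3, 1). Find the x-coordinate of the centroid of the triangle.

-5/3

Apply Gauss's area formula. First the cross-terms c_i = x_i·y_{i+1} − x_{i+1}·y_i:
  -34, 17, -17  ⇒  2A = -34, A = -17.
Then Σ (x_i + x_{i+1})·c_i = 170, so x̄ = 170 / (6·(-17)) = -5/3.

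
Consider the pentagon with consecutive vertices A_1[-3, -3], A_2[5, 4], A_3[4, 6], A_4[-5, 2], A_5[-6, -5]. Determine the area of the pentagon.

47.5

Apply the shoelace (surveyor's) formula: 2A = Σ (x_i·y_{i+1} − x_{i+1}·y_i), indices taken mod 5.
Cross-terms: 3, 14, 38, 37, 3  ⇒  Σ = 95
Area = |Σ|/2 = 47.5.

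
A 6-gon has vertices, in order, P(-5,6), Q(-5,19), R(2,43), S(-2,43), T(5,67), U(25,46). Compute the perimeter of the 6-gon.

146

|PQ| = √((0)² + (13)²) = √169 = 13
|QR| = √((7)² + (24)²) = √625 = 25
|RS| = √((-4)² + (0)²) = √16 = 4
|ST| = √((7)² + (24)²) = √625 = 25
|TU| = √((20)² + (-21)²) = √841 = 29
|UP| = √((-30)² + (-40)²) = √2500 = 50
Perimeter = 13 + 25 + 4 + 25 + 29 + 50 = 146.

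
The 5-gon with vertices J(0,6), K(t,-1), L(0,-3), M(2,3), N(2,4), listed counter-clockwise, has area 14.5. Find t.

-1

Write out the shoelace sum; only the two edges meeting at K involve t:
2·Area = [(0·(-1) − t·6) + (t·(-3) − 0·(-1))] + 20
       = -9·t + 20 = 29
⇒ t = -1.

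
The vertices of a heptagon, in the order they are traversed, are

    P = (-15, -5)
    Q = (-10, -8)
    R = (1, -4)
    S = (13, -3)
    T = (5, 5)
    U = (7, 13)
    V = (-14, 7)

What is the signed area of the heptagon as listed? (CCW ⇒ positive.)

Apply Gauss's area formula: 2A = Σ (x_i·y_{i+1} − x_{i+1}·y_i), indices taken mod 7.
Σ = (70) + (48) + (49) + (80) + (30) + (231) + (175) = 683
Signed area = Σ/2 = 341.5 (positive ⇒ counter-clockwise traversal).

341.5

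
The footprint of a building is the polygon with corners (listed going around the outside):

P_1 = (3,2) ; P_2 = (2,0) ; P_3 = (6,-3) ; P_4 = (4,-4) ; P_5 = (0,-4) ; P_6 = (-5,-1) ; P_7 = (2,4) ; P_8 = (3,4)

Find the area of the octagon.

Apply the shoelace (surveyor's) formula: 2A = Σ (x_i·y_{i+1} − x_{i+1}·y_i), indices taken mod 8.
Σ = (-4) + (-6) + (-12) + (-16) + (-20) + (-18) + (-4) + (-6) = -86
Area = |Σ|/2 = 43.

43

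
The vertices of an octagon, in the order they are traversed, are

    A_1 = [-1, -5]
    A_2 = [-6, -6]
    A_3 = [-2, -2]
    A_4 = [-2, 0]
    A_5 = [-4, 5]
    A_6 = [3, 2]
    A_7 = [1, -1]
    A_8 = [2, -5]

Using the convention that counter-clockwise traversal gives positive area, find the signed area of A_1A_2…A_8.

Cross-terms: -24, 0, -4, -10, -23, -5, -3, -15  ⇒  Σ = -84
Signed area = Σ/2 = -42 (negative ⇒ clockwise traversal).

-42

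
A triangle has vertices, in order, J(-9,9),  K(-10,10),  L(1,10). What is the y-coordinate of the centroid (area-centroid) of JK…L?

29/3

Apply the shoelace (surveyor's) formula. First the cross-terms c_i = x_i·y_{i+1} − x_{i+1}·y_i:
  0, -110, 99  ⇒  2A = -11, A = -5.5.
Then Σ (y_i + y_{i+1})·c_i = -319, so ȳ = -319 / (6·(-5.5)) = 29/3.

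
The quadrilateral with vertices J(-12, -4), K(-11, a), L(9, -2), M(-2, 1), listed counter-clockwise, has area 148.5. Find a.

The doubled signed area Σ (x_i y_{i+1} − x_{i+1} y_i) is linear in a.
With a=0 it equals 3; the coefficient of a is -21 (from the two edges through K).
So -21·a + 3 = 2·148.5 = 297 ⇒ a = -14.

-14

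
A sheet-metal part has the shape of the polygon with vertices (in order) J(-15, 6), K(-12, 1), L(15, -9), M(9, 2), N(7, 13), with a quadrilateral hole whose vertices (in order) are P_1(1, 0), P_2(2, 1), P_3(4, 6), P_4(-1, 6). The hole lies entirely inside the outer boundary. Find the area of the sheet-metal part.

284

Outer boundary:
Apply the shoelace formula: 2A = Σ (x_i·y_{i+1} − x_{i+1}·y_i), indices taken mod 5.
Cross-terms: 57, 93, 111, 103, 237  ⇒  Σ = 601
Area = |Σ|/2 = 300.5.
Hole:
Apply Gauss's area formula: 2A = Σ (x_i·y_{i+1} − x_{i+1}·y_i), indices taken mod 4.
Σ = (1) + (8) + (30) + (-6) = 33
Area = |Σ|/2 = 16.5.
Net area = 300.5 − 16.5 = 284.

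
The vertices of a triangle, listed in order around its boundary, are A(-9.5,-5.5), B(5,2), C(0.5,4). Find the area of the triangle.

31.375

Apply the shoelace (surveyor's) formula: 2A = Σ (x_i·y_{i+1} − x_{i+1}·y_i), indices taken mod 3.
A→B: (-9.5)(2) − (5)(-5.5) = 8.5
B→C: (5)(4) − (0.5)(2) = 19
C→A: (0.5)(-5.5) − (-9.5)(4) = 35.25
Σ = 62.75
Area = |Σ|/2 = 31.375.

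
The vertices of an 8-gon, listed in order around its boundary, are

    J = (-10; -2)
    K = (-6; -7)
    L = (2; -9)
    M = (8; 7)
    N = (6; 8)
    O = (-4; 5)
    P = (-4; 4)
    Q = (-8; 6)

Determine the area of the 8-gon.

192

Apply the shoelace (surveyor's) formula: 2A = Σ (x_i·y_{i+1} − x_{i+1}·y_i), indices taken mod 8.
J→K: (-10)(-7) − (-6)(-2) = 58
K→L: (-6)(-9) − (2)(-7) = 68
L→M: (2)(7) − (8)(-9) = 86
M→N: (8)(8) − (6)(7) = 22
N→O: (6)(5) − (-4)(8) = 62
O→P: (-4)(4) − (-4)(5) = 4
P→Q: (-4)(6) − (-8)(4) = 8
Q→J: (-8)(-2) − (-10)(6) = 76
Σ = 384
Area = |Σ|/2 = 192.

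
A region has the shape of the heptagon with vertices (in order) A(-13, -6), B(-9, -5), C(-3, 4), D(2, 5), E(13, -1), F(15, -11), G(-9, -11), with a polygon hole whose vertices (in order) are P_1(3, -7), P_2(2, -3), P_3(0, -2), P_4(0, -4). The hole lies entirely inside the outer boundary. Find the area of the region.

Outer boundary:
A→B: (-13)(-5) − (-9)(-6) = 11
B→C: (-9)(4) − (-3)(-5) = -51
C→D: (-3)(5) − (2)(4) = -23
D→E: (2)(-1) − (13)(5) = -67
E→F: (13)(-11) − (15)(-1) = -128
F→G: (15)(-11) − (-9)(-11) = -264
G→A: (-9)(-6) − (-13)(-11) = -89
Σ = -611
Area = |Σ|/2 = 305.5.
Hole:
Cross-terms: 5, -4, 0, 12  ⇒  Σ = 13
Area = |Σ|/2 = 6.5.
Net area = 305.5 − 6.5 = 299.

299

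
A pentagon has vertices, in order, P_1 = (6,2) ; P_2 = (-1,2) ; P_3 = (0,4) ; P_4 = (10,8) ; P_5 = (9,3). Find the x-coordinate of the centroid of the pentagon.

Apply the shoelace (surveyor's) formula. First the cross-terms c_i = x_i·y_{i+1} − x_{i+1}·y_i:
  14, -4, -40, -42, 0  ⇒  2A = -72, A = -36.
Then Σ (x_i + x_{i+1})·c_i = -1124, so x̄ = -1124 / (6·(-36)) = 281/54.

281/54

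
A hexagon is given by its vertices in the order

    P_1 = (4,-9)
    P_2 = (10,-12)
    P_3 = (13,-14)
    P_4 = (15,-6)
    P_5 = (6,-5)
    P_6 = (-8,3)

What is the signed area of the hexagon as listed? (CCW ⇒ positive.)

94.5

Σ = (42) + (16) + (132) + (-39) + (-22) + (60) = 189
Signed area = Σ/2 = 94.5 (positive ⇒ counter-clockwise traversal).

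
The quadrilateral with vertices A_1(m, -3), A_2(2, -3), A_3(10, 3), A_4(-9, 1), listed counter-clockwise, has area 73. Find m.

Write out the shoelace sum; only the two edges meeting at A_1 involve m:
2·Area = [((-9)·(-3) − m·1) + (m·(-3) − 2·(-3))] + 73
       = -4·m + 106 = 146
⇒ m = -10.

-10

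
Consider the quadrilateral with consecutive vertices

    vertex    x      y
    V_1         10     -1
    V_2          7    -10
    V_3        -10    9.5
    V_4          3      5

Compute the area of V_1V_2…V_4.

Apply the shoelace formula: 2A = Σ (x_i·y_{i+1} − x_{i+1}·y_i), indices taken mod 4.
V_1→V_2: (10)(-10) − (7)(-1) = -93
V_2→V_3: (7)(9.5) − (-10)(-10) = -33.5
V_3→V_4: (-10)(5) − (3)(9.5) = -78.5
V_4→V_1: (3)(-1) − (10)(5) = -53
Σ = -258
Area = |Σ|/2 = 129.

129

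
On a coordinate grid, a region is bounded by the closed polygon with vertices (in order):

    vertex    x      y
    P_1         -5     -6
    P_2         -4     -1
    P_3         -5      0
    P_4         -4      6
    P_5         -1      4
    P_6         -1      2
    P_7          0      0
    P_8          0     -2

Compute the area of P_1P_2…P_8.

36

P_1→P_2: (-5)(-1) − (-4)(-6) = -19
P_2→P_3: (-4)(0) − (-5)(-1) = -5
P_3→P_4: (-5)(6) − (-4)(0) = -30
P_4→P_5: (-4)(4) − (-1)(6) = -10
P_5→P_6: (-1)(2) − (-1)(4) = 2
P_6→P_7: (-1)(0) − (0)(2) = 0
P_7→P_8: (0)(-2) − (0)(0) = 0
P_8→P_1: (0)(-6) − (-5)(-2) = -10
Σ = -72
Area = |Σ|/2 = 36.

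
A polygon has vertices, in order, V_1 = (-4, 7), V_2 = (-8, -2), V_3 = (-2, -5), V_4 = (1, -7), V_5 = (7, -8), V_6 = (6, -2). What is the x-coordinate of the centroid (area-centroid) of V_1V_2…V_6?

-103/228

Apply Gauss's area formula. First the cross-terms c_i = x_i·y_{i+1} − x_{i+1}·y_i:
  64, 36, 19, 41, 34, 34  ⇒  2A = 228, A = 114.
Then Σ (x_i + x_{i+1})·c_i = -309, so x̄ = -309 / (6·114) = -103/228.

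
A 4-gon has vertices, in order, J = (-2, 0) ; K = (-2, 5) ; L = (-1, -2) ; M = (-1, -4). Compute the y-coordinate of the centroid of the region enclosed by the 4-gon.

1/7

Apply Gauss's area formula. First the cross-terms c_i = x_i·y_{i+1} − x_{i+1}·y_i:
  -10, 9, 2, -8  ⇒  2A = -7, A = -3.5.
Then Σ (y_i + y_{i+1})·c_i = -3, so ȳ = -3 / (6·(-3.5)) = 1/7.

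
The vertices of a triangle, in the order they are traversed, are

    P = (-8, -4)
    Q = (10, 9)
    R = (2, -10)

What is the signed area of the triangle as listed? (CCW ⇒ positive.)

-119

Apply the surveyor's formula: 2A = Σ (x_i·y_{i+1} − x_{i+1}·y_i), indices taken mod 3.
Σ = (-32) + (-118) + (-88) = -238
Signed area = Σ/2 = -119 (negative ⇒ clockwise traversal).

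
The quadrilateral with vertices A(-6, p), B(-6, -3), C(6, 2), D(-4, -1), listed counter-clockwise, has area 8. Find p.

-2

The doubled signed area Σ (x_i y_{i+1} − x_{i+1} y_i) is linear in p.
With p=0 it equals 20; the coefficient of p is 2 (from the two edges through A).
So 2·p + 20 = 2·8 = 16 ⇒ p = -2.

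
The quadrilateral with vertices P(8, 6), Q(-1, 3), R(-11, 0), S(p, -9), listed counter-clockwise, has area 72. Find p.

Write out the shoelace sum; only the two edges meeting at S involve p:
2·Area = [((-11)·(-9) − p·0) + (p·6 − 8·(-9))] + 63
       = 6·p + 234 = 144
⇒ p = -15.

-15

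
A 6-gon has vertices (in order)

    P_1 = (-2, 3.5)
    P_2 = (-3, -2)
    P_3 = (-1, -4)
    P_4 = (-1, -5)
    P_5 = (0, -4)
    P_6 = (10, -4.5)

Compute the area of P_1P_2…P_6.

47.75

Σ = (14.5) + (10) + (1) + (4) + (40) + (26) = 95.5
Area = |Σ|/2 = 47.75.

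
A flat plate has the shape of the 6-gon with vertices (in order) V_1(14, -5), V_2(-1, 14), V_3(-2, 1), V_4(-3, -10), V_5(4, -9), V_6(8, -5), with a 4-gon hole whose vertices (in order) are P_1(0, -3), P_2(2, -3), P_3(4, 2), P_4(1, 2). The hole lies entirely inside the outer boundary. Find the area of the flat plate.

Outer boundary:
Σ = (191) + (27) + (23) + (67) + (52) + (30) = 390
Area = |Σ|/2 = 195.
Hole:
P_1→P_2: (0)(-3) − (2)(-3) = 6
P_2→P_3: (2)(2) − (4)(-3) = 16
P_3→P_4: (4)(2) − (1)(2) = 6
P_4→P_1: (1)(-3) − (0)(2) = -3
Σ = 25
Area = |Σ|/2 = 12.5.
Net area = 195 − 12.5 = 182.5.

182.5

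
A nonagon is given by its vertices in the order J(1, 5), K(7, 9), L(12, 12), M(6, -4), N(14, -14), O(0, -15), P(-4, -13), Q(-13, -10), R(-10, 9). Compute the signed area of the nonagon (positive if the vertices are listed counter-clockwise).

Apply the surveyor's formula: 2A = Σ (x_i·y_{i+1} − x_{i+1}·y_i), indices taken mod 9.
Σ = (-26) + (-24) + (-120) + (-28) + (-210) + (-60) + (-129) + (-217) + (-59) = -873
Signed area = Σ/2 = -436.5 (negative ⇒ clockwise traversal).

-436.5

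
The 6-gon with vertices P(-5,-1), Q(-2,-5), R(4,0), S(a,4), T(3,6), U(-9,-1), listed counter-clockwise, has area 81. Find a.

10

Write out the shoelace sum; only the two edges meeting at S involve a:
2·Area = [(4·4 − a·0) + (a·6 − 3·4)] + 98
       = 6·a + 102 = 162
⇒ a = 10.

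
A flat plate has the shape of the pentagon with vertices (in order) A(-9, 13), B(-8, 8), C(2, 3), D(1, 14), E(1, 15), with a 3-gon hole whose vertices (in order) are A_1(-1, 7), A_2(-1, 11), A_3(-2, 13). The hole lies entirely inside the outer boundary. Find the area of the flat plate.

81

Outer boundary:
Apply the shoelace formula: 2A = Σ (x_i·y_{i+1} − x_{i+1}·y_i), indices taken mod 5.
A→B: (-9)(8) − (-8)(13) = 32
B→C: (-8)(3) − (2)(8) = -40
C→D: (2)(14) − (1)(3) = 25
D→E: (1)(15) − (1)(14) = 1
E→A: (1)(13) − (-9)(15) = 148
Σ = 166
Area = |Σ|/2 = 83.
Hole:
Cross-terms: -4, 9, -1  ⇒  Σ = 4
Area = |Σ|/2 = 2.
Net area = 83 − 2 = 81.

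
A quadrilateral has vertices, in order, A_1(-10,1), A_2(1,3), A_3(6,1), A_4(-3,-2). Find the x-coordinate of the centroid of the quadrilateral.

-1.8

Apply Gauss's area formula. First the cross-terms c_i = x_i·y_{i+1} − x_{i+1}·y_i:
  -31, -17, -9, -23  ⇒  2A = -80, A = -40.
Then Σ (x_i + x_{i+1})·c_i = 432, so x̄ = 432 / (6·(-40)) = -1.8.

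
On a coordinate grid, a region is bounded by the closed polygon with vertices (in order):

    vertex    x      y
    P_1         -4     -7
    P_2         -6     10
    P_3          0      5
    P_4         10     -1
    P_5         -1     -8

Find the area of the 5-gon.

Apply the surveyor's formula: 2A = Σ (x_i·y_{i+1} − x_{i+1}·y_i), indices taken mod 5.
P_1→P_2: (-4)(10) − (-6)(-7) = -82
P_2→P_3: (-6)(5) − (0)(10) = -30
P_3→P_4: (0)(-1) − (10)(5) = -50
P_4→P_5: (10)(-8) − (-1)(-1) = -81
P_5→P_1: (-1)(-7) − (-4)(-8) = -25
Σ = -268
Area = |Σ|/2 = 134.

134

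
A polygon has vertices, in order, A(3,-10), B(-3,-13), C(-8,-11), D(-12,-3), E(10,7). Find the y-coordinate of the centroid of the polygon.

-550/141

Apply Gauss's area formula. First the cross-terms c_i = x_i·y_{i+1} − x_{i+1}·y_i:
  -69, -71, -108, -54, -121  ⇒  2A = -423, A = -211.5.
Then Σ (y_i + y_{i+1})·c_i = 4950, so ȳ = 4950 / (6·(-211.5)) = -550/141.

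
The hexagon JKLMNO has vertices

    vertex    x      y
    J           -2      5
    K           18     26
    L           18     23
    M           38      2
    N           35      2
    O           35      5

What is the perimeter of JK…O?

104

|JK| = √((20)² + (21)²) = √841 = 29
|KL| = √((0)² + (-3)²) = √9 = 3
|LM| = √((20)² + (-21)²) = √841 = 29
|MN| = √((-3)² + (0)²) = √9 = 3
|NO| = √((0)² + (3)²) = √9 = 3
|OJ| = √((-37)² + (0)²) = √1369 = 37
Perimeter = 29 + 3 + 29 + 3 + 3 + 37 = 104.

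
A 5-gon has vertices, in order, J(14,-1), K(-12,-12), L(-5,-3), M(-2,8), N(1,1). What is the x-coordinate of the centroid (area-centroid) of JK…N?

-31/165

Apply Gauss's area formula. First the cross-terms c_i = x_i·y_{i+1} − x_{i+1}·y_i:
  -180, -24, -46, -10, -15  ⇒  2A = -275, A = -137.5.
Then Σ (x_i + x_{i+1})·c_i = 155, so x̄ = 155 / (6·(-137.5)) = -31/165.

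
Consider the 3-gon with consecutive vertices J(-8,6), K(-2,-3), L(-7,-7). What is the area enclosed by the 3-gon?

34.5

J→K: (-8)(-3) − (-2)(6) = 36
K→L: (-2)(-7) − (-7)(-3) = -7
L→J: (-7)(6) − (-8)(-7) = -98
Σ = -69
Area = |Σ|/2 = 34.5.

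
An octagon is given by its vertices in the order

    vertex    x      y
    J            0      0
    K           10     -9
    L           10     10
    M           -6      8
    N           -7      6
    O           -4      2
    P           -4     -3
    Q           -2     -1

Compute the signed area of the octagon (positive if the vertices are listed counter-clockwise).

189

Σ = (0) + (190) + (140) + (20) + (10) + (20) + (-2) + (0) = 378
Signed area = Σ/2 = 189 (positive ⇒ counter-clockwise traversal).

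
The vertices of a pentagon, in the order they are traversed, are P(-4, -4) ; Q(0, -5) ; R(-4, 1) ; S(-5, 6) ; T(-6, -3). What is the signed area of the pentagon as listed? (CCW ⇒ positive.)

Σ = (20) + (-20) + (-19) + (51) + (12) = 44
Signed area = Σ/2 = 22 (positive ⇒ counter-clockwise traversal).

22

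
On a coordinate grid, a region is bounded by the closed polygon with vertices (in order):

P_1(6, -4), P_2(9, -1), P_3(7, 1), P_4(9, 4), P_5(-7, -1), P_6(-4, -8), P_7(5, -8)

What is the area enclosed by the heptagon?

Apply the shoelace formula: 2A = Σ (x_i·y_{i+1} − x_{i+1}·y_i), indices taken mod 7.
Cross-terms: 30, 16, 19, 19, 52, 72, 28  ⇒  Σ = 236
Area = |Σ|/2 = 118.

118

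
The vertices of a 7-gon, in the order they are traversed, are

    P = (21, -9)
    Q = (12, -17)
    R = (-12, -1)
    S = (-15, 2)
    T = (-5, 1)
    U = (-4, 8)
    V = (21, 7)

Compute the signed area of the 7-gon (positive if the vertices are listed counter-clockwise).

Σ = (-249) + (-216) + (-39) + (-5) + (-36) + (-196) + (-336) = -1077
Signed area = Σ/2 = -538.5 (negative ⇒ clockwise traversal).

-538.5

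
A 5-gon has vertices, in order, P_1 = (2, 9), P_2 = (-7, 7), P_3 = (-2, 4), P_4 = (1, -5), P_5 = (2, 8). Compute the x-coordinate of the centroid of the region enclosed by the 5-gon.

-203/267

Apply the shoelace formula. First the cross-terms c_i = x_i·y_{i+1} − x_{i+1}·y_i:
  77, -14, 6, 18, 2  ⇒  2A = 89, A = 44.5.
Then Σ (x_i + x_{i+1})·c_i = -203, so x̄ = -203 / (6·44.5) = -203/267.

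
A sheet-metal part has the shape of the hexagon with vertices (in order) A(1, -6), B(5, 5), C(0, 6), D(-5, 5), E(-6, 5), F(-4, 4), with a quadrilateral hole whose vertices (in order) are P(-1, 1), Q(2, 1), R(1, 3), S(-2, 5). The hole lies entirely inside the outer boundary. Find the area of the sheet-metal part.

Outer boundary:
Apply the shoelace (surveyor's) formula: 2A = Σ (x_i·y_{i+1} − x_{i+1}·y_i), indices taken mod 6.
Cross-terms: 35, 30, 30, 5, -4, 20  ⇒  Σ = 116
Area = |Σ|/2 = 58.
Hole:
Apply the shoelace formula: 2A = Σ (x_i·y_{i+1} − x_{i+1}·y_i), indices taken mod 4.
Cross-terms: -3, 5, 11, 3  ⇒  Σ = 16
Area = |Σ|/2 = 8.
Net area = 58 − 8 = 50.

50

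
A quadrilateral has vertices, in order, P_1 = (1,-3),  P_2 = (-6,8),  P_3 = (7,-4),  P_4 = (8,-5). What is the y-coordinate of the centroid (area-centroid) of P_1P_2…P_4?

Apply the surveyor's formula. First the cross-terms c_i = x_i·y_{i+1} − x_{i+1}·y_i:
  -10, -32, -3, -19  ⇒  2A = -64, A = -32.
Then Σ (y_i + y_{i+1})·c_i = 1, so ȳ = 1 / (6·(-32)) = -1/192.

-1/192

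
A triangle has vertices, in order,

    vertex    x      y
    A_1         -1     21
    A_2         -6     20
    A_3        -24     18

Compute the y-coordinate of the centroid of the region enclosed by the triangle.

59/3

Apply the shoelace formula. First the cross-terms c_i = x_i·y_{i+1} − x_{i+1}·y_i:
  106, 372, -486  ⇒  2A = -8, A = -4.
Then Σ (y_i + y_{i+1})·c_i = -472, so ȳ = -472 / (6·(-4)) = 59/3.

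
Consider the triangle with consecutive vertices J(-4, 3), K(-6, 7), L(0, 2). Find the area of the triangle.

Apply the shoelace formula: 2A = Σ (x_i·y_{i+1} − x_{i+1}·y_i), indices taken mod 3.
Σ = (-10) + (-12) + (8) = -14
Area = |Σ|/2 = 7.

7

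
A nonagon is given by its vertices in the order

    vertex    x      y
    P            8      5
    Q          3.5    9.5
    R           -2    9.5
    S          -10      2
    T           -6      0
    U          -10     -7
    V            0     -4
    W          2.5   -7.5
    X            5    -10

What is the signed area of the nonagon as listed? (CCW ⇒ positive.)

Apply the surveyor's formula: 2A = Σ (x_i·y_{i+1} − x_{i+1}·y_i), indices taken mod 9.
Cross-terms: 58.5, 52.25, 91, 12, 42, 40, 10, 12.5, 105  ⇒  Σ = 423.25
Signed area = Σ/2 = 211.625 (positive ⇒ counter-clockwise traversal).

211.625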